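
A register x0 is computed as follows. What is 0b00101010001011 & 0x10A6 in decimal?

130

a = 0101010001011
0x10A6 = 1000010100110
AND → 0000010000010 = 130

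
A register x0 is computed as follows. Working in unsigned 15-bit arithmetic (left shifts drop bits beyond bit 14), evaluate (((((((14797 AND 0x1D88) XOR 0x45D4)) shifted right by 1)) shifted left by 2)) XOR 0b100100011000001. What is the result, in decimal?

28793

14797 = 011100111001101
0x1D88 = 001110110001000
→ AND → 001100110001000 = 6536
0x45D4 = 100010111010100
→ XOR → 101110001011100 = 23644
→ shifted right by 1 → 010111000101110 = 11822
→ shifted left by 2 (mod 2^15) → 011100010111000 = 14520
0b100100011000001 = 100100011000001
→ XOR → 111000001111001 = 28793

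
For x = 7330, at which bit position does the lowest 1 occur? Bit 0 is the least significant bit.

1

7330 = 1110010100010
Trailing zeros: 1, so the lowest set bit is bit 1 (value 2).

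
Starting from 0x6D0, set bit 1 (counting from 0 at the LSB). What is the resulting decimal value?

1746

x = 011011010000
bit 1 is currently 0; set it via x | (1 << 1) = x | 2
→ 011011010010 = 1746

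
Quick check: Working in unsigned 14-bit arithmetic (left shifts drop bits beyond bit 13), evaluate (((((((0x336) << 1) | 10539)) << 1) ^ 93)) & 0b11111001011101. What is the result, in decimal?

0x336 = 00001100110110
→ << 1 (mod 2^14) → 00011001101100 = 1644
10539 = 10100100101011
→ | → 10111101101111 = 12143
→ << 1 (mod 2^14) → 01111011011110 = 7902
93 = 00000001011101
→ ^ → 01111010000011 = 7811
0b11111001011101 = 11111001011101
→ & → 01111000000001 = 7681

7681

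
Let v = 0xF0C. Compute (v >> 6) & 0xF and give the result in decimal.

v = 0111100001100
Shift right by 6: 0111100
Mask low 4 bits: 1100 = 12

12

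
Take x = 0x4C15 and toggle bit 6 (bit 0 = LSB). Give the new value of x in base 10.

x = 100110000010101
bit 6 is currently 0; toggle it via x ^ (1 << 6) = x ^ 64
→ 100110001010101 = 19541

19541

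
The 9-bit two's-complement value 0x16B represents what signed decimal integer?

pattern = 101101011 (MSB is 1 ⇒ negative)
Invert: 010010100, add 1 → 010010101 = 149, so the value is -149.
(Equivalently: 363 - 2^9 = 363 - 512 = -149.)

-149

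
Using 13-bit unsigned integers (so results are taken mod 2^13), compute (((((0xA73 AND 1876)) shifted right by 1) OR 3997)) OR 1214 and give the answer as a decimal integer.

4031

0xA73 = 0101001110011
1876 = 0011101010100
→ AND → 0001001010000 = 592
→ shifted right by 1 → 0000100101000 = 296
3997 = 0111110011101
→ OR → 0111110111101 = 4029
1214 = 0010010111110
→ OR → 0111110111111 = 4031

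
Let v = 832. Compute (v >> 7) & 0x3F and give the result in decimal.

6

v = 0001101000000
Shift right by 7: 000110
Mask low 6 bits: 000110 = 6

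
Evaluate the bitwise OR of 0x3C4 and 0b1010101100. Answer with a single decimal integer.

0x3C4 = 1111000100
b = 1010101100
 OR → 1111101100 = 1004

1004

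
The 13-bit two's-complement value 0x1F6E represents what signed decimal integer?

-146

pattern = 1111101101110 (MSB is 1 ⇒ negative)
Invert: 0000010010001, add 1 → 0000010010010 = 146, so the value is -146.
(Equivalently: 8046 - 2^13 = 8046 - 8192 = -146.)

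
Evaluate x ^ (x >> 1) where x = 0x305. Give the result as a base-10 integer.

647

x = 1100000101 = 773
x>>1 = 0110000010
XOR  = 1010000111 = 647
(x ^ (x >> 1) gives the standard binary-reflected Gray code of x.)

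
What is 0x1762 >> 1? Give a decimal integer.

2993

0x1762 = 1011101100010
shift right by 1 → 0101110110001 = 2993
(equivalently, floor(5986 / 2))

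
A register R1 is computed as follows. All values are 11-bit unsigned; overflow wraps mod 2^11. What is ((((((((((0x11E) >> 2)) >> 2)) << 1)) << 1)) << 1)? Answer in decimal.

0x11E = 00100011110
→ >> 2 → 00001000111 = 71
→ >> 2 → 00000010001 = 17
→ << 1 (mod 2^11) → 00000100010 = 34
→ << 1 (mod 2^11) → 00001000100 = 68
→ << 1 (mod 2^11) → 00010001000 = 136

136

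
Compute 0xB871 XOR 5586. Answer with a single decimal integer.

0xB871 = 1011100001110001
5586 = 0001010111010010
XOR → 1010110110100011 = 44451

44451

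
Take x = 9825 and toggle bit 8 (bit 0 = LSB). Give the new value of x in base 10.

x = 010011001100001
bit 8 is currently 0; toggle it via x ^ (1 << 8) = x ^ 256
→ 010011101100001 = 10081

10081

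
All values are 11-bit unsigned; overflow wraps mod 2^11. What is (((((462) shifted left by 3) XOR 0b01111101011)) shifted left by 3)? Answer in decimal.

1240

462 = 00111001110
→ shifted left by 3 (mod 2^11) → 11001110000 = 1648
0b01111101011 = 01111101011
→ XOR → 10110011011 = 1435
→ shifted left by 3 (mod 2^11) → 10011011000 = 1240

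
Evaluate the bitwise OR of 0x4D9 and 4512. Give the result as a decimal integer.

0x4D9 = 0010011011001
4512 = 1000110100000
 OR → 1010111111001 = 5625

5625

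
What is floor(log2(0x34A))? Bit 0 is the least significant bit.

9

0x34A = 1101001010
The topmost 1 is at position 9 (since 2^9 = 512 ≤ 842 < 1024).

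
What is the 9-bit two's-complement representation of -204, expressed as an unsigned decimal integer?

308

204 in 9 bits: 011001100
Invert: 100110011
Add 1:  100110100 = 308
(Check: 2^9 - 204 = 512 - 204 = 308.)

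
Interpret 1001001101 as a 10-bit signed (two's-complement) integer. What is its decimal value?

pattern = 1001001101 (MSB is 1 ⇒ negative)
Invert: 0110110010, add 1 → 0110110011 = 435, so the value is -435.
(Equivalently: 589 - 2^10 = 589 - 1024 = -435.)

-435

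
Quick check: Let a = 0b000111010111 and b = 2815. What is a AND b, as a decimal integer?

a = 000111010111
2815 = 101011111111
AND → 000011010111 = 215

215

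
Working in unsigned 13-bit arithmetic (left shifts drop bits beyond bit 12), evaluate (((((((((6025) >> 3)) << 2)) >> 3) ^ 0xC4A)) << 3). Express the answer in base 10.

6025 = 1011110001001
→ >> 3 → 0001011110001 = 753
→ << 2 (mod 2^13) → 0101111000100 = 3012
→ >> 3 → 0000101111000 = 376
0xC4A = 0110001001010
→ ^ → 0110100110010 = 3378
→ << 3 (mod 2^13) → 0100110010000 = 2448

2448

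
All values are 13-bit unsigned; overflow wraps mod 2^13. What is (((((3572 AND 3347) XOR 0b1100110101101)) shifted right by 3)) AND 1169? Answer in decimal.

3572 = 0110111110100
3347 = 0110100010011
→ AND → 0110100010000 = 3344
0b1100110101101 = 1100110101101
→ XOR → 1010010111101 = 5309
→ shifted right by 3 → 0001010010111 = 663
1169 = 0010010010001
→ AND → 0000010010001 = 145

145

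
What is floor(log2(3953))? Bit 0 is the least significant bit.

3953 = 111101110001
The topmost 1 is at position 11 (since 2^11 = 2048 ≤ 3953 < 4096).

11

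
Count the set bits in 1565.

6

1565 = 11000011101
Count the 1s: 1 + 1 + 1 + 1 + 1 + 1 = 6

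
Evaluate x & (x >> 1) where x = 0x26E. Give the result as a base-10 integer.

x = 1001101110 = 622
x>>1 = 0100110111
AND  = 0000100110 = 38
(x & (x >> 1) has a 1 wherever x has two consecutive 1 bits.)

38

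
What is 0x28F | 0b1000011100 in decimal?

671

0x28F = 1010001111
b = 1000011100
 OR → 1010011111 = 671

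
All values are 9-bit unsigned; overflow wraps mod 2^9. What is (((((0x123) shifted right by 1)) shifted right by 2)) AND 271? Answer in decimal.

4

0x123 = 100100011
→ shifted right by 1 → 010010001 = 145
→ shifted right by 2 → 000100100 = 36
271 = 100001111
→ AND → 000000100 = 4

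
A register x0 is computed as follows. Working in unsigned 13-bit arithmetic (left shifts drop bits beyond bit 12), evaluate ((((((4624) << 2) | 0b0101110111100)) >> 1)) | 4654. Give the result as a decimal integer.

4624 = 1001000010000
→ << 2 (mod 2^13) → 0100001000000 = 2112
0b0101110111100 = 0101110111100
→ | → 0101111111100 = 3068
→ >> 1 → 0010111111110 = 1534
4654 = 1001000101110
→ | → 1011111111110 = 6142

6142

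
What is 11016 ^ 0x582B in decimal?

29475

11016 = 010101100001000
0x582B = 101100000101011
XOR → 111001100100011 = 29475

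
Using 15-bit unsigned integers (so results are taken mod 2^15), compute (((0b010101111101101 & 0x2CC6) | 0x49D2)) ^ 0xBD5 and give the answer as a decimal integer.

25091

0b010101111101101 = 010101111101101
0x2CC6 = 010110011000110
→ & → 010100011000100 = 10436
0x49D2 = 100100111010010
→ | → 110100111010110 = 27094
0xBD5 = 000101111010101
→ ^ → 110001000000011 = 25091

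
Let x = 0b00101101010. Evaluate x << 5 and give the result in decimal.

x = 00000101101010
shift left by 5 → 10110101000000 = 11584
(equivalently, 362 × 2^5 = 362 × 32)

11584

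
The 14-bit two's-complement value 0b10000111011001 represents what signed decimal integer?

pattern = 10000111011001 (MSB is 1 ⇒ negative)
Invert: 01111000100110, add 1 → 01111000100111 = 7719, so the value is -7719.
(Equivalently: 8665 - 2^14 = 8665 - 16384 = -7719.)

-7719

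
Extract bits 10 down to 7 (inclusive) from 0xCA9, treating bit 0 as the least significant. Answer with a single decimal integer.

9

v = 110010101001
Shift right by 7: 11001
Mask low 4 bits: 1001 = 9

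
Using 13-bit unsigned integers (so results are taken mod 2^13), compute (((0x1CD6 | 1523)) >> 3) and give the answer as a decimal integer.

0x1CD6 = 1110011010110
1523 = 0010111110011
→ | → 1110111110111 = 7671
→ >> 3 → 0001110111110 = 958

958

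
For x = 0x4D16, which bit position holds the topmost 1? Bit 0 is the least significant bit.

0x4D16 = 100110100010110
The topmost 1 is at position 14 (since 2^14 = 16384 ≤ 19734 < 32768).

14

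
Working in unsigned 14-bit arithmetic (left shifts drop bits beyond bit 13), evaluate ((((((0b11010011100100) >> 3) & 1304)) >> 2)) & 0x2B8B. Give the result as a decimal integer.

0b11010011100100 = 11010011100100
→ >> 3 → 00011010011100 = 1692
1304 = 00010100011000
→ & → 00010000011000 = 1048
→ >> 2 → 00000100000110 = 262
0x2B8B = 10101110001011
→ & → 00000100000010 = 258

258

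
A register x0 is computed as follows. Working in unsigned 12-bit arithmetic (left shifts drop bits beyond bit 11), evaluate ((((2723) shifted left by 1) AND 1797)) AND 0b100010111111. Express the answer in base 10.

2723 = 101010100011
→ shifted left by 1 (mod 2^12) → 010101000110 = 1350
1797 = 011100000101
→ AND → 010100000100 = 1284
0b100010111111 = 100010111111
→ AND → 000000000100 = 4

4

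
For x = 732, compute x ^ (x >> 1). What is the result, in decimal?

946

x = 1011011100 = 732
x>>1 = 0101101110
XOR  = 1110110010 = 946
(x ^ (x >> 1) gives the standard binary-reflected Gray code of x.)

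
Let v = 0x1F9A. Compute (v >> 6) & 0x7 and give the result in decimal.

v = 01111110011010
Shift right by 6: 01111110
Mask low 3 bits: 110 = 6

6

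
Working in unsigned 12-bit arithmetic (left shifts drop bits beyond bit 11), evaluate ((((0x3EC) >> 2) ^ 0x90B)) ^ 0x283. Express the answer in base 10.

2931

0x3EC = 001111101100
→ >> 2 → 000011111011 = 251
0x90B = 100100001011
→ ^ → 100111110000 = 2544
0x283 = 001010000011
→ ^ → 101101110011 = 2931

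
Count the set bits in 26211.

8

26211 = 110011001100011
Count the 1s: 1 + 1 + 1 + 1 + 1 + 1 + 1 + 1 = 8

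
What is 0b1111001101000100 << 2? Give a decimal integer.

249104

x = 001111001101000100
shift left by 2 → 111100110100010000 = 249104
(equivalently, 62276 × 2^2 = 62276 × 4)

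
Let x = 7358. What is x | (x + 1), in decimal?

7359

x = 1110010111110 = 7358
x + 1 = 1110010111111
OR    = 1110010111111 = 7359
(x | (x + 1) sets the lowest cleared bit.)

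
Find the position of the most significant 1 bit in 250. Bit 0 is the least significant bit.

250 = 11111010
The topmost 1 is at position 7 (since 2^7 = 128 ≤ 250 < 256).

7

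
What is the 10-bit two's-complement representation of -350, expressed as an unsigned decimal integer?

674

350 in 10 bits: 0101011110
Invert: 1010100001
Add 1:  1010100010 = 674
(Check: 2^10 - 350 = 1024 - 350 = 674.)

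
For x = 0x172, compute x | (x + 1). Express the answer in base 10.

x = 101110010 = 370
x + 1 = 101110011
OR    = 101110011 = 371
(x | (x + 1) sets the lowest cleared bit.)

371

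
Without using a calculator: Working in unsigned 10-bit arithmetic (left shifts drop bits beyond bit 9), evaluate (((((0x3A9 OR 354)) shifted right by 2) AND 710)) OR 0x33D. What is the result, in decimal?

0x3A9 = 1110101001
354 = 0101100010
→ OR → 1111101011 = 1003
→ shifted right by 2 → 0011111010 = 250
710 = 1011000110
→ AND → 0011000010 = 194
0x33D = 1100111101
→ OR → 1111111111 = 1023

1023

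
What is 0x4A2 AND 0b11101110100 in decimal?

1056

0x4A2 = 10010100010
b = 11101110100
AND → 10000100000 = 1056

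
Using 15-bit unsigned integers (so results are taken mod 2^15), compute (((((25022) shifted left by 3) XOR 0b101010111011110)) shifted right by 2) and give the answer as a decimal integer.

25022 = 110000110111110
→ shifted left by 3 (mod 2^15) → 000110111110000 = 3568
0b101010111011110 = 101010111011110
→ XOR → 101100000101110 = 22574
→ shifted right by 2 → 001011000001011 = 5643

5643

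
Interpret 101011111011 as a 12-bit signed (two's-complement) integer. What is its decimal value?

pattern = 101011111011 (MSB is 1 ⇒ negative)
Invert: 010100000100, add 1 → 010100000101 = 1285, so the value is -1285.
(Equivalently: 2811 - 2^12 = 2811 - 4096 = -1285.)

-1285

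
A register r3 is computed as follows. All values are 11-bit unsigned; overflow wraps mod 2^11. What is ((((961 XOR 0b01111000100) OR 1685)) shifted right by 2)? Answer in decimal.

421

961 = 01111000001
0b01111000100 = 01111000100
→ XOR → 00000000101 = 5
1685 = 11010010101
→ OR → 11010010101 = 1685
→ shifted right by 2 → 00110100101 = 421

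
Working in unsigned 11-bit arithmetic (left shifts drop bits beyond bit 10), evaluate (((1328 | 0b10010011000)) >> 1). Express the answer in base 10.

732

1328 = 10100110000
0b10010011000 = 10010011000
→ | → 10110111000 = 1464
→ >> 1 → 01011011100 = 732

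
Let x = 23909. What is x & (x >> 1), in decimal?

x = 101110101100101 = 23909
x>>1 = 010111010110010
AND  = 000110000100000 = 3104
(x & (x >> 1) has a 1 wherever x has two consecutive 1 bits.)

3104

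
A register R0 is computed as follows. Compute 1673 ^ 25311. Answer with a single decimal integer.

25686

1673 = 000011010001001
25311 = 110001011011111
XOR → 110010001010110 = 25686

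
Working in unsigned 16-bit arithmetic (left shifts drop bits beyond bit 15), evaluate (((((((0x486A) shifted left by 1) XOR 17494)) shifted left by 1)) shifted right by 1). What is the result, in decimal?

0x486A = 0100100001101010
→ shifted left by 1 (mod 2^16) → 1001000011010100 = 37076
17494 = 0100010001010110
→ XOR → 1101010010000010 = 54402
→ shifted left by 1 (mod 2^16) → 1010100100000100 = 43268
→ shifted right by 1 → 0101010010000010 = 21634

21634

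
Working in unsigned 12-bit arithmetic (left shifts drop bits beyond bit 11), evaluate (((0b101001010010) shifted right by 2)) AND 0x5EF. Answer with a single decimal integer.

132

0b101001010010 = 101001010010
→ shifted right by 2 → 001010010100 = 660
0x5EF = 010111101111
→ AND → 000010000100 = 132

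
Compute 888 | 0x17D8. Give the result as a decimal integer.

888 = 0001101111000
0x17D8 = 1011111011000
 OR → 1011111111000 = 6136

6136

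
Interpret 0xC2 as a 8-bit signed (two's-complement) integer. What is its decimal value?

pattern = 11000010 (MSB is 1 ⇒ negative)
Invert: 00111101, add 1 → 00111110 = 62, so the value is -62.
(Equivalently: 194 - 2^8 = 194 - 256 = -62.)

-62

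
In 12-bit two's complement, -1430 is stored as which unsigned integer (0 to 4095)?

1430 in 12 bits: 010110010110
Invert: 101001101001
Add 1:  101001101010 = 2666
(Check: 2^12 - 1430 = 4096 - 1430 = 2666.)

2666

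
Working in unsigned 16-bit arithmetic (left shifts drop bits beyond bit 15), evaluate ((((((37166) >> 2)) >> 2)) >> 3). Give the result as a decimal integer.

290

37166 = 1001000100101110
→ >> 2 → 0010010001001011 = 9291
→ >> 2 → 0000100100010010 = 2322
→ >> 3 → 0000000100100010 = 290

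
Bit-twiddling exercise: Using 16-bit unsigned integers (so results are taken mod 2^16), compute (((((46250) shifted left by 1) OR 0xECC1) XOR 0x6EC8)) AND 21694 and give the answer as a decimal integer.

46250 = 1011010010101010
→ shifted left by 1 (mod 2^16) → 0110100101010100 = 26964
0xECC1 = 1110110011000001
→ OR → 1110110111010101 = 60885
0x6EC8 = 0110111011001000
→ XOR → 1000001100011101 = 33565
21694 = 0101010010111110
→ AND → 0000000000011100 = 28

28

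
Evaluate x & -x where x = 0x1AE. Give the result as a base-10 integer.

2

x = 110101110 = 430
-x (two's complement) = …001010010
AND   = 000000010 = 2
(x & -x isolates the lowest set bit of x.)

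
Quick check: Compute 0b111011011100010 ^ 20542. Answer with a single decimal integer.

a = 111011011100010
20542 = 101000000111110
XOR → 010011011011100 = 9948

9948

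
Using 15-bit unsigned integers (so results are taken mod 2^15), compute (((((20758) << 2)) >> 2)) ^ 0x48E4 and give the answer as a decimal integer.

23026

20758 = 101000100010110
→ << 2 (mod 2^15) → 100010001011000 = 17496
→ >> 2 → 001000100010110 = 4374
0x48E4 = 100100011100100
→ ^ → 101100111110010 = 23026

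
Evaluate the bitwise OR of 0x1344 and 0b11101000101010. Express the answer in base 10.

0x1344 = 01001101000100
b = 11101000101010
 OR → 11101101101110 = 15214

15214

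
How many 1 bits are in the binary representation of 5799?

5799 = 1011010100111
Count the 1s: 1 + 1 + 1 + 1 + 1 + 1 + 1 + 1 = 8

8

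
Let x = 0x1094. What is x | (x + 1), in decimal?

4245

x = 1000010010100 = 4244
x + 1 = 1000010010101
OR    = 1000010010101 = 4245
(x | (x + 1) sets the lowest cleared bit.)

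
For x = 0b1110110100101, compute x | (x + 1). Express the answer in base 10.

7591

x = 1110110100101 = 7589
x + 1 = 1110110100110
OR    = 1110110100111 = 7591
(x | (x + 1) sets the lowest cleared bit.)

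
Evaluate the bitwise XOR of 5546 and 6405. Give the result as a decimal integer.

3247

5546 = 1010110101010
6405 = 1100100000101
XOR → 0110010101111 = 3247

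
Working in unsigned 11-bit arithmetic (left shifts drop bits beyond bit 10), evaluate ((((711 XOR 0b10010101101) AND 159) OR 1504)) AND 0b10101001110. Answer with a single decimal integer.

711 = 01011000111
0b10010101101 = 10010101101
→ XOR → 11001101010 = 1642
159 = 00010011111
→ AND → 00000001010 = 10
1504 = 10111100000
→ OR → 10111101010 = 1514
0b10101001110 = 10101001110
→ AND → 10101001010 = 1354

1354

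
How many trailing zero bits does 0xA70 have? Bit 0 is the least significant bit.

4

0xA70 = 101001110000
Trailing zeros: 4, so the lowest set bit is bit 4 (value 16).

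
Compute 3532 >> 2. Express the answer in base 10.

883

3532 = 110111001100
shift right by 2 → 001101110011 = 883
(equivalently, floor(3532 / 4))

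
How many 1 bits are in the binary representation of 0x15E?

6

0x15E = 101011110
Count the 1s: 1 + 1 + 1 + 1 + 1 + 1 = 6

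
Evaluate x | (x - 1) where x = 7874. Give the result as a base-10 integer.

7875

x = 1111011000010 = 7874
x - 1 = 1111011000001
OR    = 1111011000011 = 7875
(x | (x - 1) sets all bits below the lowest set bit.)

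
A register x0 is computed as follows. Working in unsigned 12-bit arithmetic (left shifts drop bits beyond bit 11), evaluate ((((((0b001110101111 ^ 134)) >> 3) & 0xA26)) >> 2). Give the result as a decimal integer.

9

0b001110101111 = 001110101111
134 = 000010000110
→ ^ → 001100101001 = 809
→ >> 3 → 000001100101 = 101
0xA26 = 101000100110
→ & → 000000100100 = 36
→ >> 2 → 000000001001 = 9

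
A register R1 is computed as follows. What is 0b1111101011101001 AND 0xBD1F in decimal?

a = 1111101011101001
0xBD1F = 1011110100011111
AND → 1011100000001001 = 47113

47113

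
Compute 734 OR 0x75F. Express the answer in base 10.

2015

734 = 01011011110
0x75F = 11101011111
 OR → 11111011111 = 2015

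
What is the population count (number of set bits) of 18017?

6

18017 = 100011001100001
Count the 1s: 1 + 1 + 1 + 1 + 1 + 1 = 6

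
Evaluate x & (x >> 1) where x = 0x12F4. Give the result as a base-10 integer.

x = 1001011110100 = 4852
x>>1 = 0100101111010
AND  = 0000001110000 = 112
(x & (x >> 1) has a 1 wherever x has two consecutive 1 bits.)

112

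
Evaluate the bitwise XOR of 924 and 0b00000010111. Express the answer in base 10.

907

924 = 1110011100
b = 0000010111
XOR → 1110001011 = 907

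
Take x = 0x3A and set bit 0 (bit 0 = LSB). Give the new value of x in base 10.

59

x = 000111010
bit 0 is currently 0; set it via x | (1 << 0) = x | 1
→ 000111011 = 59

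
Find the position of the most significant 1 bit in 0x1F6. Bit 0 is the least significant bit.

8

0x1F6 = 111110110
The topmost 1 is at position 8 (since 2^8 = 256 ≤ 502 < 512).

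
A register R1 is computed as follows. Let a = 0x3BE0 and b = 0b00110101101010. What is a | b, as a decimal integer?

16362

0x3BE0 = 11101111100000
b = 00110101101010
 OR → 11111111101010 = 16362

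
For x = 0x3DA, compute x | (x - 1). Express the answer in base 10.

x = 1111011010 = 986
x - 1 = 1111011001
OR    = 1111011011 = 987
(x | (x - 1) sets all bits below the lowest set bit.)

987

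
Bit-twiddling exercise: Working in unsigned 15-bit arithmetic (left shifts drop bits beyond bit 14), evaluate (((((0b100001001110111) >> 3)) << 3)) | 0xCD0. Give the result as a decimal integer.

0b100001001110111 = 100001001110111
→ >> 3 → 000100001001110 = 2126
→ << 3 (mod 2^15) → 100001001110000 = 17008
0xCD0 = 000110011010000
→ | → 100111011110000 = 20208

20208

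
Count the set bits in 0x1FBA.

10

0x1FBA = 1111110111010
Count the 1s: 1 + 1 + 1 + 1 + 1 + 1 + 1 + 1 + 1 + 1 = 10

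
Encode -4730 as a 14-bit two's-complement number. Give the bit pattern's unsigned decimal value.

11654

4730 in 14 bits: 01001001111010
Invert: 10110110000101
Add 1:  10110110000110 = 11654
(Check: 2^14 - 4730 = 16384 - 4730 = 11654.)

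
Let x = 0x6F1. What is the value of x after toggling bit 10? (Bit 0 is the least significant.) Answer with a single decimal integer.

x = 0011011110001
bit 10 is currently 1; toggle it via x ^ (1 << 10) = x ^ 1024
→ 0001011110001 = 753

753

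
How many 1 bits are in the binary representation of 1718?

7

1718 = 11010110110
Count the 1s: 1 + 1 + 1 + 1 + 1 + 1 + 1 = 7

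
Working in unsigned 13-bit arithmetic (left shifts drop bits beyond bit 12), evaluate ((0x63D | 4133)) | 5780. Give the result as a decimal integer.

0x63D = 0011000111101
4133 = 1000000100101
→ | → 1011000111101 = 5693
5780 = 1011010010100
→ | → 1011010111101 = 5821

5821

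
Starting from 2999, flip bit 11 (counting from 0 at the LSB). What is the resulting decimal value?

x = 101110110111
bit 11 is currently 1; toggle it via x ^ (1 << 11) = x ^ 2048
→ 001110110111 = 951

951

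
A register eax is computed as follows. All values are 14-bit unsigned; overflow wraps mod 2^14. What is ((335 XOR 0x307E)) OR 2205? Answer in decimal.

335 = 00000101001111
0x307E = 11000001111110
→ XOR → 11000100110001 = 12593
2205 = 00100010011101
→ OR → 11100110111101 = 14781

14781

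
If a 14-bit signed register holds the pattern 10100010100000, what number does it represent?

-5984

pattern = 10100010100000 (MSB is 1 ⇒ negative)
Invert: 01011101011111, add 1 → 01011101100000 = 5984, so the value is -5984.
(Equivalently: 10400 - 2^14 = 10400 - 16384 = -5984.)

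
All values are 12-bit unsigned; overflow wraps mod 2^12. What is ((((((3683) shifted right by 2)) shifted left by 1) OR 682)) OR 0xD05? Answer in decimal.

3683 = 111001100011
→ shifted right by 2 → 001110011000 = 920
→ shifted left by 1 (mod 2^12) → 011100110000 = 1840
682 = 001010101010
→ OR → 011110111010 = 1978
0xD05 = 110100000101
→ OR → 111110111111 = 4031

4031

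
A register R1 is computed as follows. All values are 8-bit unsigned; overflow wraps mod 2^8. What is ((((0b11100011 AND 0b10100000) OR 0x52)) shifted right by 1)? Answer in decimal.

0b11100011 = 11100011
0b10100000 = 10100000
→ AND → 10100000 = 160
0x52 = 01010010
→ OR → 11110010 = 242
→ shifted right by 1 → 01111001 = 121

121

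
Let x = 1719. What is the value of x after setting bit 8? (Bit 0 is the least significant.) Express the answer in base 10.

1975

x = 11010110111
bit 8 is currently 0; set it via x | (1 << 8) = x | 256
→ 11110110111 = 1975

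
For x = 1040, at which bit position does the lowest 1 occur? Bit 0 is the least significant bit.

1040 = 10000010000
Trailing zeros: 4, so the lowest set bit is bit 4 (value 16).

4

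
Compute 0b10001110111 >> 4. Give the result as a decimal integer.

x = 10001110111
shift right by 4 → 00001000111 = 71
(equivalently, floor(1143 / 16))

71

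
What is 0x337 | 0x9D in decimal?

959

0x337 = 1100110111
0x9D = 0010011101
 OR → 1110111111 = 959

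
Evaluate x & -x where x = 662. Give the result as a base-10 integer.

2

x = 1010010110 = 662
-x (two's complement) = …0101101010
AND   = 0000000010 = 2
(x & -x isolates the lowest set bit of x.)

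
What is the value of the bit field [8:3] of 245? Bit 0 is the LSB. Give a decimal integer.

30

v = 011110101
Shift right by 3: 011110
Mask low 6 bits: 011110 = 30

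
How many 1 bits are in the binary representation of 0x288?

3

0x288 = 1010001000
Count the 1s: 1 + 1 + 1 = 3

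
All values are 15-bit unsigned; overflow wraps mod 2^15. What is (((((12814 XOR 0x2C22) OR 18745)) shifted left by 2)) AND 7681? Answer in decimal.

12814 = 011001000001110
0x2C22 = 010110000100010
→ XOR → 001111000101100 = 7724
18745 = 100100100111001
→ OR → 101111100111101 = 24381
→ shifted left by 2 (mod 2^15) → 111110011110100 = 31988
7681 = 001111000000001
→ AND → 001110000000000 = 7168

7168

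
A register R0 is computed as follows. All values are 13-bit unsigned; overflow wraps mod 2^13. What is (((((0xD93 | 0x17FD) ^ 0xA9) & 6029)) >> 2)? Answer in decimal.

1473

0xD93 = 0110110010011
0x17FD = 1011111111101
→ | → 1111111111111 = 8191
0xA9 = 0000010101001
→ ^ → 1111101010110 = 8022
6029 = 1011110001101
→ & → 1011100000100 = 5892
→ >> 2 → 0010111000001 = 1473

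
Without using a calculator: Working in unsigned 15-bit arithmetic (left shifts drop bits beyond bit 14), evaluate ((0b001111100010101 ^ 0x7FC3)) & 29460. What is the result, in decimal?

24596

0b001111100010101 = 001111100010101
0x7FC3 = 111111111000011
→ ^ → 110000011010110 = 24790
29460 = 111001100010100
→ & → 110000000010100 = 24596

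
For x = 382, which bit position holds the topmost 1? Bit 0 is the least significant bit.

8

382 = 101111110
The topmost 1 is at position 8 (since 2^8 = 256 ≤ 382 < 512).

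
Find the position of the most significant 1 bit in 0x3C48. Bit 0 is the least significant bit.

13

0x3C48 = 11110001001000
The topmost 1 is at position 13 (since 2^13 = 8192 ≤ 15432 < 16384).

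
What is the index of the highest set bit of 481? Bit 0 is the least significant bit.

8

481 = 111100001
The topmost 1 is at position 8 (since 2^8 = 256 ≤ 481 < 512).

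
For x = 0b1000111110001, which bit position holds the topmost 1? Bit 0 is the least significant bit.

0b1000111110001 = 1000111110001
The topmost 1 is at position 12 (since 2^12 = 4096 ≤ 4593 < 8192).

12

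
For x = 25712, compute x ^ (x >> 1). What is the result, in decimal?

22088

x = 110010001110000 = 25712
x>>1 = 011001000111000
XOR  = 101011001001000 = 22088
(x ^ (x >> 1) gives the standard binary-reflected Gray code of x.)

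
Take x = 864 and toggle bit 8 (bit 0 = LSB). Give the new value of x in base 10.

x = 001101100000
bit 8 is currently 1; toggle it via x ^ (1 << 8) = x ^ 256
→ 001001100000 = 608

608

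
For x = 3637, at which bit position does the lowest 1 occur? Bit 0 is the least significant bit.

0

3637 = 111000110101
Trailing zeros: 0, so the lowest set bit is bit 0 (value 1).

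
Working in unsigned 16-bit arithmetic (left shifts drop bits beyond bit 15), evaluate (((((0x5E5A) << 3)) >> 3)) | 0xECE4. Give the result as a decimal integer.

0x5E5A = 0101111001011010
→ << 3 (mod 2^16) → 1111001011010000 = 62160
→ >> 3 → 0001111001011010 = 7770
0xECE4 = 1110110011100100
→ | → 1111111011111110 = 65278

65278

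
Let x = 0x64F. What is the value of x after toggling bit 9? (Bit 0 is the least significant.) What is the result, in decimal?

x = 011001001111
bit 9 is currently 1; toggle it via x ^ (1 << 9) = x ^ 512
→ 010001001111 = 1103

1103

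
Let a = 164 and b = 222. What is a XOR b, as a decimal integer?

164 = 10100100
222 = 11011110
XOR → 01111010 = 122

122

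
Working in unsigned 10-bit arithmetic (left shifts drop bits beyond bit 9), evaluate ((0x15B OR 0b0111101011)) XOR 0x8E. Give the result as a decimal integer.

0x15B = 0101011011
0b0111101011 = 0111101011
→ OR → 0111111011 = 507
0x8E = 0010001110
→ XOR → 0101110101 = 373

373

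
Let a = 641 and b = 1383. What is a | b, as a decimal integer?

641 = 01010000001
1383 = 10101100111
 OR → 11111100111 = 2023

2023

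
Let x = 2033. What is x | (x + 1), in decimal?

2035

x = 11111110001 = 2033
x + 1 = 11111110010
OR    = 11111110011 = 2035
(x | (x + 1) sets the lowest cleared bit.)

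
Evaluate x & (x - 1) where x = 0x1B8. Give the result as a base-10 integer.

x = 110111000 = 440
x - 1 = 110110111
AND   = 110110000 = 432
(x & (x - 1) clears the lowest set bit of x.)

432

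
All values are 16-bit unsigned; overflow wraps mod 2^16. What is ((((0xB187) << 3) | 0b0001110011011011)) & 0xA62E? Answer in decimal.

0xB187 = 1011000110000111
→ << 3 (mod 2^16) → 1000110000111000 = 35896
0b0001110011011011 = 0001110011011011
→ | → 1001110011111011 = 40187
0xA62E = 1010011000101110
→ & → 1000010000101010 = 33834

33834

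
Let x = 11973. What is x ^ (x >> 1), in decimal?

x = 10111011000101 = 11973
x>>1 = 01011101100010
XOR  = 11100110100111 = 14759
(x ^ (x >> 1) gives the standard binary-reflected Gray code of x.)

14759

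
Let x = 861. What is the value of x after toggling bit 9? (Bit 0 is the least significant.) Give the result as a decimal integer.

349

x = 0001101011101
bit 9 is currently 1; toggle it via x ^ (1 << 9) = x ^ 512
→ 0000101011101 = 349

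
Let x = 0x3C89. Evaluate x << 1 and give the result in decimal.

30994

0x3C89 = 011110010001001
shift left by 1 → 111100100010010 = 30994
(equivalently, 15497 × 2^1 = 15497 × 2)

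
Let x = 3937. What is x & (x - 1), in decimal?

x = 111101100001 = 3937
x - 1 = 111101100000
AND   = 111101100000 = 3936
(x & (x - 1) clears the lowest set bit of x.)

3936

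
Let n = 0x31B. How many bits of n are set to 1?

6

0x31B = 1100011011
Count the 1s: 1 + 1 + 1 + 1 + 1 + 1 = 6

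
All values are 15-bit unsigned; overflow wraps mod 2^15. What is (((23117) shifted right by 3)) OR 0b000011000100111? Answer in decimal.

23117 = 101101001001101
→ shifted right by 3 → 000101101001001 = 2889
0b000011000100111 = 000011000100111
→ OR → 000111101101111 = 3951

3951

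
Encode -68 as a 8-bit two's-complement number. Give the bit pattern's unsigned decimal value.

68 in 8 bits: 01000100
Invert: 10111011
Add 1:  10111100 = 188
(Check: 2^8 - 68 = 256 - 68 = 188.)

188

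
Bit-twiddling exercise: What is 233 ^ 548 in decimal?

233 = 0011101001
548 = 1000100100
XOR → 1011001101 = 717

717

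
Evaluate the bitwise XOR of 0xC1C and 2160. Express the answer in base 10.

0xC1C = 110000011100
2160 = 100001110000
XOR → 010001101100 = 1132

1132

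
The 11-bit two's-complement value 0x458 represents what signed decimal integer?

-936

pattern = 10001011000 (MSB is 1 ⇒ negative)
Invert: 01110100111, add 1 → 01110101000 = 936, so the value is -936.
(Equivalently: 1112 - 2^11 = 1112 - 2048 = -936.)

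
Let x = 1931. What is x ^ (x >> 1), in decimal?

1102

x = 11110001011 = 1931
x>>1 = 01111000101
XOR  = 10001001110 = 1102
(x ^ (x >> 1) gives the standard binary-reflected Gray code of x.)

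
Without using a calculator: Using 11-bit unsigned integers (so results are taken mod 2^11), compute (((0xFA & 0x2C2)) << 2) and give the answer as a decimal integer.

0xFA = 00011111010
0x2C2 = 01011000010
→ & → 00011000010 = 194
→ << 2 (mod 2^11) → 01100001000 = 776

776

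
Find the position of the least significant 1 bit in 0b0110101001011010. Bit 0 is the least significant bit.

1

0b0110101001011010 = 110101001011010
Trailing zeros: 1, so the lowest set bit is bit 1 (value 2).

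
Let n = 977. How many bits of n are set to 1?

6

977 = 1111010001
Count the 1s: 1 + 1 + 1 + 1 + 1 + 1 = 6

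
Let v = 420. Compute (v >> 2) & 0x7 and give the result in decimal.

1

v = 0110100100
Shift right by 2: 01101001
Mask low 3 bits: 001 = 1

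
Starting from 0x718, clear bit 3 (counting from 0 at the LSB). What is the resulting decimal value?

x = 0011100011000
bit 3 is currently 1; clear it via x & ~(1 << 3) = x & ~8
→ 0011100010000 = 1808

1808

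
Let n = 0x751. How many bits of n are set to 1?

0x751 = 11101010001
Count the 1s: 1 + 1 + 1 + 1 + 1 + 1 = 6

6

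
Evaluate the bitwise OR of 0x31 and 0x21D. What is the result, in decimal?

573

0x31 = 0000110001
0x21D = 1000011101
 OR → 1000111101 = 573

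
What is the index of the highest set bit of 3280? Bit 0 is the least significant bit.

3280 = 110011010000
The topmost 1 is at position 11 (since 2^11 = 2048 ≤ 3280 < 4096).

11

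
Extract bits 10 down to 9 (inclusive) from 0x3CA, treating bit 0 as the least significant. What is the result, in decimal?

v = 001111001010
Shift right by 9: 001
Mask low 2 bits: 01 = 1

1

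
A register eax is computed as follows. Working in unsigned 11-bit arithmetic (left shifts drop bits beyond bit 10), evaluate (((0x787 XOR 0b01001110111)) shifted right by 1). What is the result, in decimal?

760

0x787 = 11110000111
0b01001110111 = 01001110111
→ XOR → 10111110000 = 1520
→ shifted right by 1 → 01011111000 = 760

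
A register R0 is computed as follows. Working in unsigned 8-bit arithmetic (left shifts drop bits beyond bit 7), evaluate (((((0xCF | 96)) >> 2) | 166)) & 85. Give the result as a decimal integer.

21

0xCF = 11001111
96 = 01100000
→ | → 11101111 = 239
→ >> 2 → 00111011 = 59
166 = 10100110
→ | → 10111111 = 191
85 = 01010101
→ & → 00010101 = 21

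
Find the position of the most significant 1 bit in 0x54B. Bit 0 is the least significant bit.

10

0x54B = 10101001011
The topmost 1 is at position 10 (since 2^10 = 1024 ≤ 1355 < 2048).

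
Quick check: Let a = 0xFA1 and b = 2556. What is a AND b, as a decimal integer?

0xFA1 = 111110100001
2556 = 100111111100
AND → 100110100000 = 2464

2464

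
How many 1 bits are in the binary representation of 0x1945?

0x1945 = 1100101000101
Count the 1s: 1 + 1 + 1 + 1 + 1 + 1 = 6

6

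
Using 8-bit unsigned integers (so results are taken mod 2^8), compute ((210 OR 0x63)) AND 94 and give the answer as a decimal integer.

210 = 11010010
0x63 = 01100011
→ OR → 11110011 = 243
94 = 01011110
→ AND → 01010010 = 82

82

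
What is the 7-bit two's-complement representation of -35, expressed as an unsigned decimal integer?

35 in 7 bits: 0100011
Invert: 1011100
Add 1:  1011101 = 93
(Check: 2^7 - 35 = 128 - 35 = 93.)

93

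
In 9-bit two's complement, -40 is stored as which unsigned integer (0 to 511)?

472

40 in 9 bits: 000101000
Invert: 111010111
Add 1:  111011000 = 472
(Check: 2^9 - 40 = 512 - 40 = 472.)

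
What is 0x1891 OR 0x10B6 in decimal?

0x1891 = 1100010010001
0x10B6 = 1000010110110
 OR → 1100010110111 = 6327

6327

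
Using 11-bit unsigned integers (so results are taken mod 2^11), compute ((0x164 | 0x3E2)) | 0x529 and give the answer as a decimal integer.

2031

0x164 = 00101100100
0x3E2 = 01111100010
→ | → 01111100110 = 998
0x529 = 10100101001
→ | → 11111101111 = 2031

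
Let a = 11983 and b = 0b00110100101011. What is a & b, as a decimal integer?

11983 = 10111011001111
b = 00110100101011
AND → 00110000001011 = 3083

3083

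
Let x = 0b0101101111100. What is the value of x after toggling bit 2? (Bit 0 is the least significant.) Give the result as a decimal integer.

2936

x = 0101101111100
bit 2 is currently 1; toggle it via x ^ (1 << 2) = x ^ 4
→ 0101101111000 = 2936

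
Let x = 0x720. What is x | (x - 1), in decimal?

x = 11100100000 = 1824
x - 1 = 11100011111
OR    = 11100111111 = 1855
(x | (x - 1) sets all bits below the lowest set bit.)

1855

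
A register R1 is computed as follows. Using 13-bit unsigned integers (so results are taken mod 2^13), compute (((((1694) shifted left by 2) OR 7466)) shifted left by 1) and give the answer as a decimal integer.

1694 = 0011010011110
→ shifted left by 2 (mod 2^13) → 1101001111000 = 6776
7466 = 1110100101010
→ OR → 1111101111010 = 8058
→ shifted left by 1 (mod 2^13) → 1111011110100 = 7924

7924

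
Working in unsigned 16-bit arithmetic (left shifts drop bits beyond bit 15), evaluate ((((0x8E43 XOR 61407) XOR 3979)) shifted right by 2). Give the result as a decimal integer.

0x8E43 = 1000111001000011
61407 = 1110111111011111
→ XOR → 0110000110011100 = 24988
3979 = 0000111110001011
→ XOR → 0110111000010111 = 28183
→ shifted right by 2 → 0001101110000101 = 7045

7045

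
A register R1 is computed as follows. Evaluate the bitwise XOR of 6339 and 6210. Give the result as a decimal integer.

129

6339 = 1100011000011
6210 = 1100001000010
XOR → 0000010000001 = 129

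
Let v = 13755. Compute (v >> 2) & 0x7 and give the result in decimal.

v = 11010110111011
Shift right by 2: 110101101110
Mask low 3 bits: 110 = 6

6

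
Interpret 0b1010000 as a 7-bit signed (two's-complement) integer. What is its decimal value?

pattern = 1010000 (MSB is 1 ⇒ negative)
Invert: 0101111, add 1 → 0110000 = 48, so the value is -48.
(Equivalently: 80 - 2^7 = 80 - 128 = -48.)

-48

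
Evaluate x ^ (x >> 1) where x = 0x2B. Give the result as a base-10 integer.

62

x = 101011 = 43
x>>1 = 010101
XOR  = 111110 = 62
(x ^ (x >> 1) gives the standard binary-reflected Gray code of x.)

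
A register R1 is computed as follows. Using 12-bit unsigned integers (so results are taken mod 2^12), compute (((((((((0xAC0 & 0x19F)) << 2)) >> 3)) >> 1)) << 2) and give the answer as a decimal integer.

128

0xAC0 = 101011000000
0x19F = 000110011111
→ & → 000010000000 = 128
→ << 2 (mod 2^12) → 001000000000 = 512
→ >> 3 → 000001000000 = 64
→ >> 1 → 000000100000 = 32
→ << 2 (mod 2^12) → 000010000000 = 128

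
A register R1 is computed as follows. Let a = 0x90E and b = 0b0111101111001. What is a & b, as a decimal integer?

0x90E = 100100001110
b = 111101111001
AND → 100100001000 = 2312

2312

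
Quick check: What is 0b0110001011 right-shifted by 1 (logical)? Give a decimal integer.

x = 110001011
shift right by 1 → 011000101 = 197
(equivalently, floor(395 / 2))

197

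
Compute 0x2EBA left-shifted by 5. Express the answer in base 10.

0x2EBA = 0000010111010111010
shift left by 5 → 1011101011101000000 = 382784
(equivalently, 11962 × 2^5 = 11962 × 32)

382784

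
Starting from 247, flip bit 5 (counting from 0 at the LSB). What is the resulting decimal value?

215

x = 000011110111
bit 5 is currently 1; toggle it via x ^ (1 << 5) = x ^ 32
→ 000011010111 = 215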